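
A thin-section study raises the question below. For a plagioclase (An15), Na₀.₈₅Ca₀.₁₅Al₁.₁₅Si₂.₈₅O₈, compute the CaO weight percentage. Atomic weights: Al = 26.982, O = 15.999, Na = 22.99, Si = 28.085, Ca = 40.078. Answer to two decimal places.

Formula mass = 264.617 g/mol.
0.15 Ca → 0.1500 mol CaO per formula unit; M(CaO) = 56.077, so CaO mass = 8.412 g.
8.412/264.617 × 100 = 3.18 wt%.

3.18 wt%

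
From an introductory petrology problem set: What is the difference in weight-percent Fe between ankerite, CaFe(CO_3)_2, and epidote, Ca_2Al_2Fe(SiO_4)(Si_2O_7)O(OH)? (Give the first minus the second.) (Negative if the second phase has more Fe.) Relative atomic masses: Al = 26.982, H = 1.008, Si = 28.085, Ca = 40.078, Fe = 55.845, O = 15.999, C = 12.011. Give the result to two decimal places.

14.30 percentage points

M(CaFe(CO_3)_2) = 215.939 g/mol, so wt% Fe = 55.845/215.939 × 100 = 25.86%.
M(Ca_2Al_2Fe(SiO_4)(Si_2O_7)O(OH)) = 483.215 g/mol, so wt% Fe = 55.845/483.215 × 100 = 11.56%.
25.86 − 11.56 = 14.30 pp.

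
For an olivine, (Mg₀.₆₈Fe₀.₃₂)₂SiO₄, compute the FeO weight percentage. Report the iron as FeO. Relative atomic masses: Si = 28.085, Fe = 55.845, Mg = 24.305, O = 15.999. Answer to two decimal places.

Formula mass = 160.877 g/mol.
0.64 Fe → 0.6400 mol FeO per formula unit; M(FeO) = 71.844, so FeO mass = 45.980 g.
45.980/160.877 × 100 = 28.58 wt%.

28.58 wt%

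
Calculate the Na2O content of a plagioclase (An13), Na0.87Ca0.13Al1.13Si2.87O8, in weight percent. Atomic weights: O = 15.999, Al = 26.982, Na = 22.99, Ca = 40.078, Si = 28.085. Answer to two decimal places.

Formula mass = 264.297 g/mol.
0.87 Na → 0.4350 mol Na2O per formula unit; M(Na2O) = 61.979, so Na2O mass = 26.961 g.
26.961/264.297 × 100 = 10.20 wt%.

10.20 wt%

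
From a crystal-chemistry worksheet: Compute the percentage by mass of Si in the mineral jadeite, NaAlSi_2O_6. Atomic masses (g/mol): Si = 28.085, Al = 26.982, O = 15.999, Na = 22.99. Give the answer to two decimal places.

27.79 wt%

Molar mass of NaAlSi_2O_6: 1·22.99 + 1·26.982 + 2·28.085 + 6·15.999 = 202.136 g/mol.
Mass of Si per formula unit: 2 × 28.085 = 56.170 g.
Weight fraction Si = 56.170 / 202.136 = 0.2779.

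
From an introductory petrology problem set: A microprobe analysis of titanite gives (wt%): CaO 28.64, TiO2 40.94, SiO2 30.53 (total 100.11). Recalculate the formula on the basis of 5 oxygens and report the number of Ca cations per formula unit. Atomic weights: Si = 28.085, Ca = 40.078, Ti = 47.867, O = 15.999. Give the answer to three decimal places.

CaO (M=56.077): mol = 0.51073; Ca = 0.51073, O = 0.51073.
TiO2 (M=79.865): mol = 0.51262; Ti = 0.51262, O = 1.02524.
SiO2 (M=60.083): mol = 0.50813; Si = 0.50813, O = 1.01626.
ΣO = 2.55223; factor = 5/ΣO = 1.95907.
Ca apfu = 0.51073 × 1.95907 = 1.001.

1.001 Ca apfu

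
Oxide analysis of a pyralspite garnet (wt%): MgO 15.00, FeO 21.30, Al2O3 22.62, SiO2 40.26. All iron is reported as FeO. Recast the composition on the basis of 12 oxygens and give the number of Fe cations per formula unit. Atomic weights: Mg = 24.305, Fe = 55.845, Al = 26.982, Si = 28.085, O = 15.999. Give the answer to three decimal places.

1.330 Fe apfu

15.00 wt% MgO ÷ 40.304 g/mol = 0.37217 mol, giving 0.37217 Mg and 0.37217 O.
21.30 wt% FeO ÷ 71.844 g/mol = 0.29648 mol, giving 0.29648 Fe and 0.29648 O.
22.62 wt% Al2O3 ÷ 101.961 g/mol = 0.22185 mol, giving 0.44370 Al and 0.66555 O.
40.26 wt% SiO2 ÷ 60.083 g/mol = 0.67007 mol, giving 0.67007 Si and 1.34014 O.
Oxygen sums to 2.67434; scaling by 12/2.67434 = 4.48709 puts the formula on 12 O.
Fe: 0.29648 × 4.48709 = 1.330 atoms per formula unit.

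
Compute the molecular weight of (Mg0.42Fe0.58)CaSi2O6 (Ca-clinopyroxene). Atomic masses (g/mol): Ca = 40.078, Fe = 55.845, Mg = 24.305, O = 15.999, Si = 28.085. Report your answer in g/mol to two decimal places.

234.84 g/mol

The formula mass is the sum 0.42×24.305 + 0.58×55.845 + 1×40.078 + 2×28.085 + 6×15.999.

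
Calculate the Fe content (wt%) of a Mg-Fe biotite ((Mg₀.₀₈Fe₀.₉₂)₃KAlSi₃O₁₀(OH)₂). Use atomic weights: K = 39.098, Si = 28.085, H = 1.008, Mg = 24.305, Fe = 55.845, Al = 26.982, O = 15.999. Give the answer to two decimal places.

Molar mass of (Mg₀.₀₈Fe₀.₉₂)₃KAlSi₃O₁₀(OH)₂: 0.24*24.305 + 2.76*55.845 + 1*39.098 + 1*26.982 + 3*28.085 + 12*15.999 + 2*1.008 = 504.304 g/mol.
Mass of Fe per formula unit: 2.76 × 55.845 = 154.132 g.
Weight fraction Fe = 154.132 / 504.304 = 0.3056.

30.56 wt%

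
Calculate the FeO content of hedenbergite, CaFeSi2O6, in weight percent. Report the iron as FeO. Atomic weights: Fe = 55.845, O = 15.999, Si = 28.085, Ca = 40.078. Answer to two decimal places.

Formula mass = 248.087 g/mol.
1 Fe → 1.0000 mol FeO per formula unit; M(FeO) = 71.844, so FeO mass = 71.844 g.
71.844/248.087 × 100 = 28.96 wt%.

28.96 wt%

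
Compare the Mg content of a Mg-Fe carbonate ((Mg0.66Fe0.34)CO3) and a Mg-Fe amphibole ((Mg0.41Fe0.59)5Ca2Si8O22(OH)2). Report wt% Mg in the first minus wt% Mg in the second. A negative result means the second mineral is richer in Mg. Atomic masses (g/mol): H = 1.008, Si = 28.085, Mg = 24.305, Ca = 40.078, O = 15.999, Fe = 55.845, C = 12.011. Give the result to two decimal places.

11.38 percentage points

M((Mg0.66Fe0.34)CO3) = 95.037 g/mol, so wt% Mg = 16.041/95.037 × 100 = 16.88%.
M((Mg0.41Fe0.59)5Ca2Si8O22(OH)2) = 905.396 g/mol, so wt% Mg = 49.825/905.396 × 100 = 5.50%.
16.88 − 5.50 = 11.38 pp.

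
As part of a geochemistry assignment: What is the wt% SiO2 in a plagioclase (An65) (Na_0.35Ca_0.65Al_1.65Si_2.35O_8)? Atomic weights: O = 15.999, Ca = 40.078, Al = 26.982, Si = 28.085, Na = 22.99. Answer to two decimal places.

Formula mass = 272.609 g/mol.
2.35 Si → 2.3500 mol SiO2 per formula unit; M(SiO2) = 60.083, so SiO2 mass = 141.195 g.
141.195/272.609 × 100 = 51.79 wt%.

51.79 wt%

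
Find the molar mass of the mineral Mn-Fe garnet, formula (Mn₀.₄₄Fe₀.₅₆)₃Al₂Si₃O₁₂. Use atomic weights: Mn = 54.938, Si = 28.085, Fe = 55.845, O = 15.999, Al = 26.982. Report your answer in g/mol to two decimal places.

The formula mass is the sum 1.32(54.938) + 1.68(55.845) + 2(26.982) + 3(28.085) + 12(15.999).

496.54 g/mol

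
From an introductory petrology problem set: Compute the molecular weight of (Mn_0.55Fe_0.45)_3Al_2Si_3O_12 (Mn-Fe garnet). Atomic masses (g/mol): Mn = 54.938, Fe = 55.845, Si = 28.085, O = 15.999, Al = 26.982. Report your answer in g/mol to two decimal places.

The formula mass is the sum 1.65×54.938 + 1.35×55.845 + 2×26.982 + 3×28.085 + 12×15.999.

496.25 g/mol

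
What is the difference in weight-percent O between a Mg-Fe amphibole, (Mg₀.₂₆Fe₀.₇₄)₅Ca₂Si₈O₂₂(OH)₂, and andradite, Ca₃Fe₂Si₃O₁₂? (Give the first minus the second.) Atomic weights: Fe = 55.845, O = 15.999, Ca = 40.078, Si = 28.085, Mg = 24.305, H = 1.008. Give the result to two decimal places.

O in (Mg₀.₂₆Fe₀.₇₄)₅Ca₂Si₈O₂₂(OH)₂: molar mass 929.051 g/mol; 24×15.999 = 383.976 g → 41.33 wt%.
O in Ca₃Fe₂Si₃O₁₂: molar mass 508.167 g/mol; 12×15.999 = 191.988 g → 37.78 wt%.
Difference = 41.33 − 37.78 = 3.55 percentage points.

3.55 percentage points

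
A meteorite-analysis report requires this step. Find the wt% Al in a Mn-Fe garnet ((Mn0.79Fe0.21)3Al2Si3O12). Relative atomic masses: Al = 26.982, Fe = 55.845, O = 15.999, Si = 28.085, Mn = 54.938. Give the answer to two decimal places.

Molar mass of (Mn0.79Fe0.21)3Al2Si3O12: 2.37*54.938 + 0.63*55.845 + 2*26.982 + 3*28.085 + 12*15.999 = 495.592 g/mol.
Mass of Al per formula unit: 2 × 26.982 = 53.964 g.
Weight fraction Al = 53.964 / 495.592 = 0.1089.

10.89 wt%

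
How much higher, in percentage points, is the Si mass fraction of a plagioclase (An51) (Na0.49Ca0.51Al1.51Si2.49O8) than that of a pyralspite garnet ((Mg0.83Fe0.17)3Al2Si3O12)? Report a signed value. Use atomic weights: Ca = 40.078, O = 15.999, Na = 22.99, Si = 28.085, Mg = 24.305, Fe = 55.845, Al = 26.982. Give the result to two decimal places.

5.77 percentage points

Si in Na0.49Ca0.51Al1.51Si2.49O8: molar mass 270.371 g/mol; 2.49×28.085 = 69.932 g → 25.87 wt%.
Si in (Mg0.83Fe0.17)3Al2Si3O12: molar mass 419.207 g/mol; 3×28.085 = 84.255 g → 20.10 wt%.
Difference = 25.87 − 20.10 = 5.77 percentage points.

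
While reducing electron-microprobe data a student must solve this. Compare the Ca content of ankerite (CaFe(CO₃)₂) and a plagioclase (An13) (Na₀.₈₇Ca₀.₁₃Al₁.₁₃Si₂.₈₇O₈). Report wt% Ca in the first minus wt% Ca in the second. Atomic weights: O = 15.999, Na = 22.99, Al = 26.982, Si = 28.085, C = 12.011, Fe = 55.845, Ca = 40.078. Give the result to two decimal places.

16.59 percentage points

Ca in CaFe(CO₃)₂: molar mass 215.939 g/mol; 1×40.078 = 40.078 g → 18.56 wt%.
Ca in Na₀.₈₇Ca₀.₁₃Al₁.₁₃Si₂.₈₇O₈: molar mass 264.297 g/mol; 0.13×40.078 = 5.210 g → 1.97 wt%.
Difference = 18.56 − 1.97 = 16.59 percentage points.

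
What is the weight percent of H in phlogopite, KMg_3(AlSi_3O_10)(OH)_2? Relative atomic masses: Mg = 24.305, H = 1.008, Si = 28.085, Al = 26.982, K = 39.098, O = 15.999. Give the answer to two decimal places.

0.48 mass %

Formula mass = 1*39.098 + 3*24.305 + 1*26.982 + 3*28.085 + 12*15.999 + 2*1.008 = 417.254 g/mol, of which 2.016 g is H.
So H makes up 2.016/417.254 = 0.0048 of the mass, i.e. 0.48%.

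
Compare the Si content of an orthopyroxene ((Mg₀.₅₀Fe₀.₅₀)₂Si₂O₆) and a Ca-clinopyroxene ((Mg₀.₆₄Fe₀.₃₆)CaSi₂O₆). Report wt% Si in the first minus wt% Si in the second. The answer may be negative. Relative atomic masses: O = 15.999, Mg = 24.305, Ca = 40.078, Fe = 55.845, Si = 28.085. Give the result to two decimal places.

-0.47 percentage points

M((Mg₀.₅₀Fe₀.₅₀)₂Si₂O₆) = 232.314 g/mol, so wt% Si = 56.170/232.314 × 100 = 24.18%.
M((Mg₀.₆₄Fe₀.₃₆)CaSi₂O₆) = 227.901 g/mol, so wt% Si = 56.170/227.901 × 100 = 24.65%.
24.18 − 24.65 = -0.47 pp.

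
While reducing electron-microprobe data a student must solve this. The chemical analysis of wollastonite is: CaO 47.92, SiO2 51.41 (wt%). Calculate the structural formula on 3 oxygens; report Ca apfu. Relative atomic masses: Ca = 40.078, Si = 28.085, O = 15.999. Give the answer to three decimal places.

CaO (M=56.077): mol = 0.85454; Ca = 0.85454, O = 0.85454.
SiO2 (M=60.083): mol = 0.85565; Si = 0.85565, O = 1.71130.
ΣO = 2.56584; factor = 3/ΣO = 1.16921.
Ca apfu = 0.85454 × 1.16921 = 0.999.

0.999 Ca apfu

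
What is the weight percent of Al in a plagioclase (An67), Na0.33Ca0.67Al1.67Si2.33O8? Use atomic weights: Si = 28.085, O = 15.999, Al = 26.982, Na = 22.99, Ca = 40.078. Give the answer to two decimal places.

Formula mass = 0.33·22.99 + 0.67·40.078 + 1.67·26.982 + 2.33·28.085 + 8·15.999 = 272.929 g/mol, of which 45.060 g is Al.
So Al makes up 45.060/272.929 = 0.1651 of the mass, i.e. 16.51%.

16.51 weight percent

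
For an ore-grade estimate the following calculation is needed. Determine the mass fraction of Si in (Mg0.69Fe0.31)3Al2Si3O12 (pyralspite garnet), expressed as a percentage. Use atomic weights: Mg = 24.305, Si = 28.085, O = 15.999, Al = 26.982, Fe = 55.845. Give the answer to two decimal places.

19.48 weight percent

Formula mass = 2.07*24.305 + 0.93*55.845 + 2*26.982 + 3*28.085 + 12*15.999 = 432.454 g/mol, of which 84.255 g is Si.
So Si makes up 84.255/432.454 = 0.1948 of the mass, i.e. 19.48%.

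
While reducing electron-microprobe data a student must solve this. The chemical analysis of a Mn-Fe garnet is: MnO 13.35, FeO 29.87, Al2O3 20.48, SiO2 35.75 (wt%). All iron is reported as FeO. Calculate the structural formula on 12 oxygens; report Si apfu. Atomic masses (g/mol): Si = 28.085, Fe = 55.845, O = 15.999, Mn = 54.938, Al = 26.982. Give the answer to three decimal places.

13.35 wt% MnO ÷ 70.937 g/mol = 0.18820 mol, giving 0.18820 Mn and 0.18820 O.
29.87 wt% FeO ÷ 71.844 g/mol = 0.41576 mol, giving 0.41576 Fe and 0.41576 O.
20.48 wt% Al2O3 ÷ 101.961 g/mol = 0.20086 mol, giving 0.40172 Al and 0.60258 O.
35.75 wt% SiO2 ÷ 60.083 g/mol = 0.59501 mol, giving 0.59501 Si and 1.19002 O.
Oxygen sums to 2.39656; scaling by 12/2.39656 = 5.00718 puts the formula on 12 O.
Si: 0.59501 × 5.00718 = 2.979 atoms per formula unit.

2.979 Si apfu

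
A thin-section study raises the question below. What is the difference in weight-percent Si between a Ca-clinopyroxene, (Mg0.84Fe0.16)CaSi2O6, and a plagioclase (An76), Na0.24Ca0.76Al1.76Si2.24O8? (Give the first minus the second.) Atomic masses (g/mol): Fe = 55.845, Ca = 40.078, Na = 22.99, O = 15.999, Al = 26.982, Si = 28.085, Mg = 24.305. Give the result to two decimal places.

First mineral: 56.170 g Si in 221.593 g formula = 25.35 wt% Si.
Second mineral: 62.910 g Si in 274.368 g formula = 22.93 wt% Si.
25.35% − 22.93% gives a difference of 2.42 percentage points.

2.42 percentage points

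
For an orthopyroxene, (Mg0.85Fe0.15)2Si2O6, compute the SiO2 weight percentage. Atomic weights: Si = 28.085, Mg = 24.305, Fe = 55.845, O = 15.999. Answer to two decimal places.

57.16 wt%

M((Mg0.85Fe0.15)2Si2O6) = 210.236 g/mol; M(SiO2) = 60.083 g/mol.
Moles SiO2 per formula unit = 2 Si ÷ 1 = 2.0000.
SiO2 fraction = (2.0000 × 60.083) / 210.236 = 120.166/210.236 = 0.5716.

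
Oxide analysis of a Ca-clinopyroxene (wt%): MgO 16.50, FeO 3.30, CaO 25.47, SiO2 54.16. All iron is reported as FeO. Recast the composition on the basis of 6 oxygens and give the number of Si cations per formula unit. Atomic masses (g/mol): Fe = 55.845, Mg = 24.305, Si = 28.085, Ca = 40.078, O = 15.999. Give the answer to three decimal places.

1.994 Si apfu

MgO (M=40.304): mol = 0.40939; Mg = 0.40939, O = 0.40939.
FeO (M=71.844): mol = 0.04593; Fe = 0.04593, O = 0.04593.
CaO (M=56.077): mol = 0.45420; Ca = 0.45420, O = 0.45420.
SiO2 (M=60.083): mol = 0.90142; Si = 0.90142, O = 1.80284.
ΣO = 2.71236; factor = 6/ΣO = 2.21210.
Si apfu = 0.90142 × 2.21210 = 1.994.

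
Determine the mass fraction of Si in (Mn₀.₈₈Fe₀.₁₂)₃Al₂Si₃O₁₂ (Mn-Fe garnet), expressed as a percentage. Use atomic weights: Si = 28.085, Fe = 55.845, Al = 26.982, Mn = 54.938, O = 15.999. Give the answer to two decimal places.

Molar mass of (Mn₀.₈₈Fe₀.₁₂)₃Al₂Si₃O₁₂: 2.64*54.938 + 0.36*55.845 + 2*26.982 + 3*28.085 + 12*15.999 = 495.348 g/mol.
Mass of Si per formula unit: 3 × 28.085 = 84.255 g.
Weight fraction Si = 84.255 / 495.348 = 0.1701.

17.01 weight percent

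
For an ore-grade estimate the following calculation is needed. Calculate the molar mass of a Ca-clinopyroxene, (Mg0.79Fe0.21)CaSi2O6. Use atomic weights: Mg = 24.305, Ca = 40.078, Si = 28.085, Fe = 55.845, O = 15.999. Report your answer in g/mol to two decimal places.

223.17 g/mol

M = 0.79×24.305 + 0.21×55.845 + 1×40.078 + 2×28.085 + 6×15.999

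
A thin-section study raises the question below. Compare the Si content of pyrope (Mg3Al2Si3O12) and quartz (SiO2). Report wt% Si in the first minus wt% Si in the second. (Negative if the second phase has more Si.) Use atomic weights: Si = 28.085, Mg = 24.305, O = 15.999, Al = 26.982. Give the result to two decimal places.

-25.84 percentage points

Si in Mg3Al2Si3O12: molar mass 403.122 g/mol; 3×28.085 = 84.255 g → 20.90 wt%.
Si in SiO2: molar mass 60.083 g/mol; 1×28.085 = 28.085 g → 46.74 wt%.
Difference = 20.90 − 46.74 = -25.84 percentage points.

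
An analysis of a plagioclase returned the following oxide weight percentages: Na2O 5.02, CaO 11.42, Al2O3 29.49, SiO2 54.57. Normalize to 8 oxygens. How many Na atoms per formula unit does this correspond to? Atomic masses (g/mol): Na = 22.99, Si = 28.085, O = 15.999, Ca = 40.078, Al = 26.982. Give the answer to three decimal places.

5.02 wt% Na2O ÷ 61.979 g/mol = 0.08100 mol, giving 0.16200 Na and 0.08100 O.
11.42 wt% CaO ÷ 56.077 g/mol = 0.20365 mol, giving 0.20365 Ca and 0.20365 O.
29.49 wt% Al2O3 ÷ 101.961 g/mol = 0.28923 mol, giving 0.57846 Al and 0.86769 O.
54.57 wt% SiO2 ÷ 60.083 g/mol = 0.90824 mol, giving 0.90824 Si and 1.81648 O.
Oxygen sums to 2.96882; scaling by 8/2.96882 = 2.69467 puts the formula on 8 O.
Na: 0.16200 × 2.69467 = 0.437 atoms per formula unit.

0.437 Na apfu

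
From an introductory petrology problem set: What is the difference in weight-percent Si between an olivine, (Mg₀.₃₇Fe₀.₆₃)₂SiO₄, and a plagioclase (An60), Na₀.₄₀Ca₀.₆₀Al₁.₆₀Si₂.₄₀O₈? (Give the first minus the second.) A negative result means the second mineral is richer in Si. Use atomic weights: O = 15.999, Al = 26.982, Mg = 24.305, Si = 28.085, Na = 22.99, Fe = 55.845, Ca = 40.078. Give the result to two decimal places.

First mineral: 28.085 g Si in 180.431 g formula = 15.57 wt% Si.
Second mineral: 67.404 g Si in 271.810 g formula = 24.80 wt% Si.
15.57% − 24.80% gives a difference of -9.23 percentage points.

-9.23 percentage points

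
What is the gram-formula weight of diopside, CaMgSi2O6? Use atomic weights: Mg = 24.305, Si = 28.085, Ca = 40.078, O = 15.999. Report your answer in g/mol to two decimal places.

216.55 g/mol

The formula mass is the sum 1×40.078 + 1×24.305 + 2×28.085 + 6×15.999.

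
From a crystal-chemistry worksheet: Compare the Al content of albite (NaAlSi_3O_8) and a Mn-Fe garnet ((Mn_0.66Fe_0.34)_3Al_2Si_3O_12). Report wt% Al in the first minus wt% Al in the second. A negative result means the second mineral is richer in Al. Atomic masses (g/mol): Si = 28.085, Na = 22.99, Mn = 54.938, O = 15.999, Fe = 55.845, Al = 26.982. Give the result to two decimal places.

M(NaAlSi_3O_8) = 262.219 g/mol, so wt% Al = 26.982/262.219 × 100 = 10.29%.
M((Mn_0.66Fe_0.34)_3Al_2Si_3O_12) = 495.946 g/mol, so wt% Al = 53.964/495.946 × 100 = 10.88%.
10.29 − 10.88 = -0.59 pp.

-0.59 percentage points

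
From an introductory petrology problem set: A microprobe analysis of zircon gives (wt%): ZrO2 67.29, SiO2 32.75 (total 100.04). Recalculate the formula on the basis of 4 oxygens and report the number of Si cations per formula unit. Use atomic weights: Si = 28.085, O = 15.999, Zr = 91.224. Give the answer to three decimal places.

ZrO2: 67.29/123.222 = 0.54609 mol → 0.54609 mol Zr, 1.09218 mol O.
SiO2: 32.75/60.083 = 0.54508 mol → 0.54508 mol Si, 1.09016 mol O.
Total oxygen = 2.18234 mol. Normalization factor = 4/2.18234 = 1.83289.
Si per 4 O = 0.54508 × 1.83289 = 0.999.

0.999 Si apfu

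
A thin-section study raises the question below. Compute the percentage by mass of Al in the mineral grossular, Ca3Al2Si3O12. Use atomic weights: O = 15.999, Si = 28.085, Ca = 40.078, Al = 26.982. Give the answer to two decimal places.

Formula mass = 3·40.078 + 2·26.982 + 3·28.085 + 12·15.999 = 450.441 g/mol, of which 53.964 g is Al.
So Al makes up 53.964/450.441 = 0.1198 of the mass, i.e. 11.98%.

11.98 weight percent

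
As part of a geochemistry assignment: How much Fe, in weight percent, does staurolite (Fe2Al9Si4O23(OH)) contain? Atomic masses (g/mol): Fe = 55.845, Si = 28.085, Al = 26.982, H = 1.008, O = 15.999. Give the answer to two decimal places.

Molar mass of Fe2Al9Si4O23(OH): 2·55.845 + 9·26.982 + 4·28.085 + 24·15.999 + 1·1.008 = 851.852 g/mol.
Mass of Fe per formula unit: 2 × 55.845 = 111.690 g.
Weight fraction Fe = 111.690 / 851.852 = 0.1311.

13.11 weight percent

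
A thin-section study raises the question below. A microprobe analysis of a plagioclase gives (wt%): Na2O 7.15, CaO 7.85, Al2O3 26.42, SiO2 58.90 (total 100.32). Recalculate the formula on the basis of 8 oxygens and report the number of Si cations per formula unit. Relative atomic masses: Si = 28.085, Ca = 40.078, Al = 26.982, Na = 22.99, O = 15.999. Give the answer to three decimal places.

2.620 Si apfu

Na2O: 7.15/61.979 = 0.11536 mol → 0.23072 mol Na, 0.11536 mol O.
CaO: 7.85/56.077 = 0.13999 mol → 0.13999 mol Ca, 0.13999 mol O.
Al2O3: 26.42/101.961 = 0.25912 mol → 0.51824 mol Al, 0.77736 mol O.
SiO2: 58.90/60.083 = 0.98031 mol → 0.98031 mol Si, 1.96062 mol O.
Total oxygen = 2.99333 mol. Normalization factor = 8/2.99333 = 2.67261.
Si per 8 O = 0.98031 × 2.67261 = 2.620.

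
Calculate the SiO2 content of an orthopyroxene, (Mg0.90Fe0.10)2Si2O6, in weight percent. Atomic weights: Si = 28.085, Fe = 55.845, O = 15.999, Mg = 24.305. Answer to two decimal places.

58.03 wt%

Formula mass = 207.082 g/mol.
2 Si → 2.0000 mol SiO2 per formula unit; M(SiO2) = 60.083, so SiO2 mass = 120.166 g.
120.166/207.082 × 100 = 58.03 wt%.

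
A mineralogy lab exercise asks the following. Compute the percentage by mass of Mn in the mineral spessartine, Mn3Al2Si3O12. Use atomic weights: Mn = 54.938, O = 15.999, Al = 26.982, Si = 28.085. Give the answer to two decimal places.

33.29 weight percent

M(Mn3Al2Si3O12) = 495.021 g/mol.
Mn contributes 3 × 54.938 = 164.814 g per mole.
164.814/495.021 = 0.3329 → 33.29%.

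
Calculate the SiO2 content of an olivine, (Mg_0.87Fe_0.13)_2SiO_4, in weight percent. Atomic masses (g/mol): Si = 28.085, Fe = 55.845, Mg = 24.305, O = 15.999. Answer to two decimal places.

40.35 wt%

M((Mg_0.87Fe_0.13)_2SiO_4) = 148.891 g/mol; M(SiO2) = 60.083 g/mol.
Moles SiO2 per formula unit = 1 Si ÷ 1 = 1.0000.
SiO2 fraction = (1.0000 × 60.083) / 148.891 = 60.083/148.891 = 0.4035.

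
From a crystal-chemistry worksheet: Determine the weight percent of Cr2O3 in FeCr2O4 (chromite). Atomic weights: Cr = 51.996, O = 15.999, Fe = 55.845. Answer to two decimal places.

67.90 wt%

M(FeCr2O4) = 223.833 g/mol; M(Cr2O3) = 151.989 g/mol.
Moles Cr2O3 per formula unit = 2 Cr ÷ 2 = 1.0000.
Cr2O3 fraction = (1.0000 × 151.989) / 223.833 = 151.989/223.833 = 0.6790.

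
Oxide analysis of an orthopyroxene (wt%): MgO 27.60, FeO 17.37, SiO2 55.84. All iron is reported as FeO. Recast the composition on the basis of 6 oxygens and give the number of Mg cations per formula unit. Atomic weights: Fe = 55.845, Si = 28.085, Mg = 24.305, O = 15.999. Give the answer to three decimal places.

1.475 Mg apfu

MgO (M=40.304): mol = 0.68480; Mg = 0.68480, O = 0.68480.
FeO (M=71.844): mol = 0.24177; Fe = 0.24177, O = 0.24177.
SiO2 (M=60.083): mol = 0.92938; Si = 0.92938, O = 1.85876.
ΣO = 2.78533; factor = 6/ΣO = 2.15414.
Mg apfu = 0.68480 × 2.15414 = 1.475.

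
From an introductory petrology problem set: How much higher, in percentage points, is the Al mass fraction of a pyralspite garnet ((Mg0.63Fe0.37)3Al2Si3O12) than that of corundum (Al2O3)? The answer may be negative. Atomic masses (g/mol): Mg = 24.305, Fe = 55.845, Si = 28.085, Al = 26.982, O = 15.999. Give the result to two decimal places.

-40.61 percentage points

First mineral: 53.964 g Al in 438.131 g formula = 12.32 wt% Al.
Second mineral: 53.964 g Al in 101.961 g formula = 52.93 wt% Al.
12.32% − 52.93% gives a difference of -40.61 percentage points.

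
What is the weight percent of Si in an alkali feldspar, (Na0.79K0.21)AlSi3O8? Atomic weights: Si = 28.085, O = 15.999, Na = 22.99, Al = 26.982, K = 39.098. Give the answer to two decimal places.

31.72 weight percent

Formula mass = 0.79*22.99 + 0.21*39.098 + 1*26.982 + 3*28.085 + 8*15.999 = 265.602 g/mol, of which 84.255 g is Si.
So Si makes up 84.255/265.602 = 0.3172 of the mass, i.e. 31.72%.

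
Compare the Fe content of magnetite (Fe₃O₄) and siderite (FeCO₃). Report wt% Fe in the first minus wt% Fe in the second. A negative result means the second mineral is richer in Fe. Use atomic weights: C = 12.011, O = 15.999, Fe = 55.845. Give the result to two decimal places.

24.16 percentage points

Fe in Fe₃O₄: molar mass 231.531 g/mol; 3×55.845 = 167.535 g → 72.36 wt%.
Fe in FeCO₃: molar mass 115.853 g/mol; 1×55.845 = 55.845 g → 48.20 wt%.
Difference = 72.36 − 48.20 = 24.16 percentage points.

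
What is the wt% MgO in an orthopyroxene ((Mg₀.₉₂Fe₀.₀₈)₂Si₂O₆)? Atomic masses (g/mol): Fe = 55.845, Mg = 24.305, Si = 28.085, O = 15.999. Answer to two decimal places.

36.03 wt%

M((Mg₀.₉₂Fe₀.₀₈)₂Si₂O₆) = 205.820 g/mol; M(MgO) = 40.304 g/mol.
Moles MgO per formula unit = 1.84 Mg ÷ 1 = 1.8400.
MgO fraction = (1.8400 × 40.304) / 205.820 = 74.159/205.820 = 0.3603.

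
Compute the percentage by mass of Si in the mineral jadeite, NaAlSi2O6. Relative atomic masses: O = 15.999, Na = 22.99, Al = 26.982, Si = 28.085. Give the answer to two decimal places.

M(NaAlSi2O6) = 202.136 g/mol.
Si contributes 2 × 28.085 = 56.170 g per mole.
56.170/202.136 = 0.2779 → 27.79%.

27.79 weight percent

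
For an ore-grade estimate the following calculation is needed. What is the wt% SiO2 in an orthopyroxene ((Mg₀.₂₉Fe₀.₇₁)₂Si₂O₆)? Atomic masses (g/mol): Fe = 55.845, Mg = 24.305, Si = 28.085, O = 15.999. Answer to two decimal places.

48.94 wt%

M((Mg₀.₂₉Fe₀.₇₁)₂Si₂O₆) = 245.561 g/mol; M(SiO2) = 60.083 g/mol.
Moles SiO2 per formula unit = 2 Si ÷ 1 = 2.0000.
SiO2 fraction = (2.0000 × 60.083) / 245.561 = 120.166/245.561 = 0.4894.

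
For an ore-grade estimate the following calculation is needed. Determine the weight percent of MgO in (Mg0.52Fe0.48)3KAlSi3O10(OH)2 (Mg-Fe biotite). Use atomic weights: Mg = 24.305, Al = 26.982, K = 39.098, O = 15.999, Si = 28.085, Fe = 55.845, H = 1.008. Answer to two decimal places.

M((Mg0.52Fe0.48)3KAlSi3O10(OH)2) = 462.672 g/mol; M(MgO) = 40.304 g/mol.
Moles MgO per formula unit = 1.56 Mg ÷ 1 = 1.5600.
MgO fraction = (1.5600 × 40.304) / 462.672 = 62.874/462.672 = 0.1359.

13.59 wt%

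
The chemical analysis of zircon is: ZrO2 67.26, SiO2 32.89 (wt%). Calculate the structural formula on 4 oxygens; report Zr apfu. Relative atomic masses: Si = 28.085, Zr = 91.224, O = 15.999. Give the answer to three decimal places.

ZrO2: 67.26/123.222 = 0.54584 mol → 0.54584 mol Zr, 1.09168 mol O.
SiO2: 32.89/60.083 = 0.54741 mol → 0.54741 mol Si, 1.09482 mol O.
Total oxygen = 2.18650 mol. Normalization factor = 4/2.18650 = 1.82941.
Zr per 4 O = 0.54584 × 1.82941 = 0.999.

0.999 Zr apfu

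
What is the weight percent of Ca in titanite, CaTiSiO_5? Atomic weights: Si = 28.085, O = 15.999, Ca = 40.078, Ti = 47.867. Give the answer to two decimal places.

Formula mass = 1*40.078 + 1*47.867 + 1*28.085 + 5*15.999 = 196.025 g/mol, of which 40.078 g is Ca.
So Ca makes up 40.078/196.025 = 0.2045 of the mass, i.e. 20.45%.

20.45 weight percent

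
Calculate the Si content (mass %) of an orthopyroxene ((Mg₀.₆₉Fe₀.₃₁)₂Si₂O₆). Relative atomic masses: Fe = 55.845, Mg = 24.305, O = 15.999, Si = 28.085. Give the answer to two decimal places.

Formula mass = 1.38·24.305 + 0.62·55.845 + 2·28.085 + 6·15.999 = 220.329 g/mol, of which 56.170 g is Si.
So Si makes up 56.170/220.329 = 0.2549 of the mass, i.e. 25.49%.

25.49 mass %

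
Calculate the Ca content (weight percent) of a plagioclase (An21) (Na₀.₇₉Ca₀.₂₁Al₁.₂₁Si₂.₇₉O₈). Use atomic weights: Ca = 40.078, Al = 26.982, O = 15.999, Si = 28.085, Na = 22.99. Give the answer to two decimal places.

3.17 weight percent

M(Na₀.₇₉Ca₀.₂₁Al₁.₂₁Si₂.₇₉O₈) = 265.576 g/mol.
Ca contributes 0.21 × 40.078 = 8.416 g per mole.
8.416/265.576 = 0.0317 → 3.17%.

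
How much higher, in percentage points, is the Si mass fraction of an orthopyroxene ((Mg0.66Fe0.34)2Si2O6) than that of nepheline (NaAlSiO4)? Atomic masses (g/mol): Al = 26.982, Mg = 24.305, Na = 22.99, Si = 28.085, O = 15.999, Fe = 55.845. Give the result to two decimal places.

M((Mg0.66Fe0.34)2Si2O6) = 222.221 g/mol, so wt% Si = 56.170/222.221 × 100 = 25.28%.
M(NaAlSiO4) = 142.053 g/mol, so wt% Si = 28.085/142.053 × 100 = 19.77%.
25.28 − 19.77 = 5.51 pp.

5.51 percentage points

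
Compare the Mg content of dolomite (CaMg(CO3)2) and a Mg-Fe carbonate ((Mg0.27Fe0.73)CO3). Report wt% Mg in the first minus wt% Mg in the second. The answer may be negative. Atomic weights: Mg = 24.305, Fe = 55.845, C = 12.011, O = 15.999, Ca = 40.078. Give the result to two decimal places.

7.07 percentage points

M(CaMg(CO3)2) = 184.399 g/mol, so wt% Mg = 24.305/184.399 × 100 = 13.18%.
M((Mg0.27Fe0.73)CO3) = 107.337 g/mol, so wt% Mg = 6.562/107.337 × 100 = 6.11%.
13.18 − 6.11 = 7.07 pp.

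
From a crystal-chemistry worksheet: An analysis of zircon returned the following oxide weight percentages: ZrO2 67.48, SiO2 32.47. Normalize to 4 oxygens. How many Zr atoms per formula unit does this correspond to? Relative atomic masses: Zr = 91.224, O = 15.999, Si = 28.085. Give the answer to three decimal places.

1.007 Zr apfu

ZrO2 (M=123.222): mol = 0.54763; Zr = 0.54763, O = 1.09526.
SiO2 (M=60.083): mol = 0.54042; Si = 0.54042, O = 1.08084.
ΣO = 2.17610; factor = 4/ΣO = 1.83815.
Zr apfu = 0.54763 × 1.83815 = 1.007.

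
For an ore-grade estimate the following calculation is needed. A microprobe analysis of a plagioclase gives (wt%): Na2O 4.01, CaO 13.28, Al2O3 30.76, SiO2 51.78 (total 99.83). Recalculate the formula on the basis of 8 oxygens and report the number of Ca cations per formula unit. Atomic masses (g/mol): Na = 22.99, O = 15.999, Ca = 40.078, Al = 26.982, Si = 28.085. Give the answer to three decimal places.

0.647 Ca apfu

Na2O: 4.01/61.979 = 0.06470 mol → 0.12940 mol Na, 0.06470 mol O.
CaO: 13.28/56.077 = 0.23682 mol → 0.23682 mol Ca, 0.23682 mol O.
Al2O3: 30.76/101.961 = 0.30168 mol → 0.60336 mol Al, 0.90504 mol O.
SiO2: 51.78/60.083 = 0.86181 mol → 0.86181 mol Si, 1.72362 mol O.
Total oxygen = 2.93018 mol. Normalization factor = 8/2.93018 = 2.73021.
Ca per 8 O = 0.23682 × 2.73021 = 0.647.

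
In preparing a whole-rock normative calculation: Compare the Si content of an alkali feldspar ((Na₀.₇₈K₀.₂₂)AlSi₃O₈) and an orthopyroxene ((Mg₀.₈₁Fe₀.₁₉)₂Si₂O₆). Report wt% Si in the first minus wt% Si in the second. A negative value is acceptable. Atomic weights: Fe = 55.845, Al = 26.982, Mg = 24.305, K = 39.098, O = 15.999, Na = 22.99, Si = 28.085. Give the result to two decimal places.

First mineral: 84.255 g Si in 265.763 g formula = 31.70 wt% Si.
Second mineral: 56.170 g Si in 212.759 g formula = 26.40 wt% Si.
31.70% − 26.40% gives a difference of 5.30 percentage points.

5.30 percentage points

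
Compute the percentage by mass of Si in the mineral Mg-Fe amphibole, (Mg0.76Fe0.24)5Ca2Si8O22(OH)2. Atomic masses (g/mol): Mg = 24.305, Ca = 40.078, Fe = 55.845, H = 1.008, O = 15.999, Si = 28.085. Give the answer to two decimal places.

26.43 mass %

Molar mass of (Mg0.76Fe0.24)5Ca2Si8O22(OH)2: 3.80·24.305 + 1.20·55.845 + 2·40.078 + 8·28.085 + 24·15.999 + 2·1.008 = 850.201 g/mol.
Mass of Si per formula unit: 8 × 28.085 = 224.680 g.
Weight fraction Si = 224.680 / 850.201 = 0.2643.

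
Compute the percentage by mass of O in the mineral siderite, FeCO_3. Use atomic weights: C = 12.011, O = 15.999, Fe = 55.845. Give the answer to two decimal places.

41.43 wt%

M(FeCO_3) = 115.853 g/mol.
O contributes 3 × 15.999 = 47.997 g per mole.
47.997/115.853 = 0.4143 → 41.43%.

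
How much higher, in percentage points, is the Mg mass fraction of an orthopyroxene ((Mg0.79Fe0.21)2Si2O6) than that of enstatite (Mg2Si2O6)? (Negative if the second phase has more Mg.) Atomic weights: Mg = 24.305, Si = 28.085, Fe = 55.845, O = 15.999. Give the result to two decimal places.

-6.27 percentage points

First mineral: 38.402 g Mg in 214.021 g formula = 17.94 wt% Mg.
Second mineral: 48.610 g Mg in 200.774 g formula = 24.21 wt% Mg.
17.94% − 24.21% gives a difference of -6.27 percentage points.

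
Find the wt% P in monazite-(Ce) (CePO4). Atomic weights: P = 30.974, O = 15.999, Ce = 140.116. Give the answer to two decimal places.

13.18 weight percent

Molar mass of CePO4: 1·140.116 + 1·30.974 + 4·15.999 = 235.086 g/mol.
Mass of P per formula unit: 1 × 30.974 = 30.974 g.
Weight fraction P = 30.974 / 235.086 = 0.1318.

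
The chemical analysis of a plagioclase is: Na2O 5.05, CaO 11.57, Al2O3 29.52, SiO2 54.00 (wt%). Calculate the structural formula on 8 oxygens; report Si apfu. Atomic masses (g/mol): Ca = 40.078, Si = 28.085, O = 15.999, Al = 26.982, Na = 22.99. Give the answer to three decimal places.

2.434 Si apfu

5.05 wt% Na2O ÷ 61.979 g/mol = 0.08148 mol, giving 0.16296 Na and 0.08148 O.
11.57 wt% CaO ÷ 56.077 g/mol = 0.20632 mol, giving 0.20632 Ca and 0.20632 O.
29.52 wt% Al2O3 ÷ 101.961 g/mol = 0.28952 mol, giving 0.57904 Al and 0.86856 O.
54.00 wt% SiO2 ÷ 60.083 g/mol = 0.89876 mol, giving 0.89876 Si and 1.79752 O.
Oxygen sums to 2.95388; scaling by 8/2.95388 = 2.70830 puts the formula on 8 O.
Si: 0.89876 × 2.70830 = 2.434 atoms per formula unit.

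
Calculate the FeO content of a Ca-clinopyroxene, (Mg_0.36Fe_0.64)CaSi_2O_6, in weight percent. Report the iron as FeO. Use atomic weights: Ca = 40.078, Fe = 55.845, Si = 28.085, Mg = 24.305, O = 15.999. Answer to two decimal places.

M((Mg_0.36Fe_0.64)CaSi_2O_6) = 236.733 g/mol; M(FeO) = 71.844 g/mol.
Moles FeO per formula unit = 0.64 Fe ÷ 1 = 0.6400.
FeO fraction = (0.6400 × 71.844) / 236.733 = 45.980/236.733 = 0.1942.

19.42 wt%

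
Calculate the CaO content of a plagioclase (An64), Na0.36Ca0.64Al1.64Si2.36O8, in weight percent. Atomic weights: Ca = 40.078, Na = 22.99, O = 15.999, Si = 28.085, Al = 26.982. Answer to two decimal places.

13.17 wt%

M(Na0.36Ca0.64Al1.64Si2.36O8) = 272.449 g/mol; M(CaO) = 56.077 g/mol.
Moles CaO per formula unit = 0.64 Ca ÷ 1 = 0.6400.
CaO fraction = (0.6400 × 56.077) / 272.449 = 35.889/272.449 = 0.1317.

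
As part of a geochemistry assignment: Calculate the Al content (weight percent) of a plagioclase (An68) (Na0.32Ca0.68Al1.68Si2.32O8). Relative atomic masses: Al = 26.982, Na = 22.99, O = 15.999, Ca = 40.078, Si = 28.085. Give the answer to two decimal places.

Formula mass = 0.32·22.99 + 0.68·40.078 + 1.68·26.982 + 2.32·28.085 + 8·15.999 = 273.089 g/mol, of which 45.330 g is Al.
So Al makes up 45.330/273.089 = 0.1660 of the mass, i.e. 16.60%.

16.60 weight percent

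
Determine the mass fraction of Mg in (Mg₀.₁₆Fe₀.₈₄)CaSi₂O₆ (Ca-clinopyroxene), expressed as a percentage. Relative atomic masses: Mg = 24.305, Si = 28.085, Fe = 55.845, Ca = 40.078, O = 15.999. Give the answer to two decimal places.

1.60 weight percent

Molar mass of (Mg₀.₁₆Fe₀.₈₄)CaSi₂O₆: 0.16*24.305 + 0.84*55.845 + 1*40.078 + 2*28.085 + 6*15.999 = 243.041 g/mol.
Mass of Mg per formula unit: 0.16 × 24.305 = 3.889 g.
Weight fraction Mg = 3.889 / 243.041 = 0.0160.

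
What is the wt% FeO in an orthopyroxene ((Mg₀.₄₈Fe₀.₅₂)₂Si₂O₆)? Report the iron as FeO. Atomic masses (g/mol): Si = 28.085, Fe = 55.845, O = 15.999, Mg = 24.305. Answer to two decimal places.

M((Mg₀.₄₈Fe₀.₅₂)₂Si₂O₆) = 233.576 g/mol; M(FeO) = 71.844 g/mol.
Moles FeO per formula unit = 1.04 Fe ÷ 1 = 1.0400.
FeO fraction = (1.0400 × 71.844) / 233.576 = 74.718/233.576 = 0.3199.

31.99 wt%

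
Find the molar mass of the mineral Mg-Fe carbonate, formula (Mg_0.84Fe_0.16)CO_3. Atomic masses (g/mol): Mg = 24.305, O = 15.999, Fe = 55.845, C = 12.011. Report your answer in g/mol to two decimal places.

Mg: 0.84 × 24.305 = 20.4162
Fe: 0.16 × 55.845 = 8.9352
C: 1 × 12.011 = 12.0110
O: 3 × 15.999 = 47.9970
Summing the contributions gives the formula mass.

89.36 g/mol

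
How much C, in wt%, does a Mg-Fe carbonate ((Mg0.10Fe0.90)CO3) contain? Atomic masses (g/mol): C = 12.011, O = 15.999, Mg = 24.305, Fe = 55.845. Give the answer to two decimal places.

Formula mass = 0.10*24.305 + 0.90*55.845 + 1*12.011 + 3*15.999 = 112.699 g/mol, of which 12.011 g is C.
So C makes up 12.011/112.699 = 0.1066 of the mass, i.e. 10.66%.

10.66 wt%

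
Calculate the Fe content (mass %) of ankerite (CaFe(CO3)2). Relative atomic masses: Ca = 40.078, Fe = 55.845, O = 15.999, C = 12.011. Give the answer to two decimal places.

Formula mass = 1*40.078 + 1*55.845 + 2*12.011 + 6*15.999 = 215.939 g/mol, of which 55.845 g is Fe.
So Fe makes up 55.845/215.939 = 0.2586 of the mass, i.e. 25.86%.

25.86 mass %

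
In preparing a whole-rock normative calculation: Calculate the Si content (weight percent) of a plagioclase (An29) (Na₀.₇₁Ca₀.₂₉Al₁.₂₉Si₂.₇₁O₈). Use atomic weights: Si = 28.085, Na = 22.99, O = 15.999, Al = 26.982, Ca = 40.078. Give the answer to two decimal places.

28.52 weight percent

Formula mass = 0.71·22.99 + 0.29·40.078 + 1.29·26.982 + 2.71·28.085 + 8·15.999 = 266.855 g/mol, of which 76.110 g is Si.
So Si makes up 76.110/266.855 = 0.2852 of the mass, i.e. 28.52%.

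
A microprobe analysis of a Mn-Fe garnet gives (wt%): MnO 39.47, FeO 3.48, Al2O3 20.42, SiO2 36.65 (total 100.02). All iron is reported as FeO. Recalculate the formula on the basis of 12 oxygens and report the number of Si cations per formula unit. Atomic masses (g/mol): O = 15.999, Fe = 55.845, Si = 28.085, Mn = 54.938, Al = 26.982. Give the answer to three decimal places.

3.018 Si apfu

39.47 wt% MnO ÷ 70.937 g/mol = 0.55641 mol, giving 0.55641 Mn and 0.55641 O.
3.48 wt% FeO ÷ 71.844 g/mol = 0.04844 mol, giving 0.04844 Fe and 0.04844 O.
20.42 wt% Al2O3 ÷ 101.961 g/mol = 0.20027 mol, giving 0.40054 Al and 0.60081 O.
36.65 wt% SiO2 ÷ 60.083 g/mol = 0.60999 mol, giving 0.60999 Si and 1.21998 O.
Oxygen sums to 2.42564; scaling by 12/2.42564 = 4.94715 puts the formula on 12 O.
Si: 0.60999 × 4.94715 = 3.018 atoms per formula unit.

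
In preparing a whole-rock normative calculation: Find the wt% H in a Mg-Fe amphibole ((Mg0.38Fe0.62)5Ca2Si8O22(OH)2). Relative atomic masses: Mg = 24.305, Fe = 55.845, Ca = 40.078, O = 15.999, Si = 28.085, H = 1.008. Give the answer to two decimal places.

0.22 mass %

M((Mg0.38Fe0.62)5Ca2Si8O22(OH)2) = 910.127 g/mol.
H contributes 2 × 1.008 = 2.016 g per mole.
2.016/910.127 = 0.0022 → 0.22%.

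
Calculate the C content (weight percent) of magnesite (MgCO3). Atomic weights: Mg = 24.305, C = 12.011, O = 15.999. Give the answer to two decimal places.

Formula mass = 1*24.305 + 1*12.011 + 3*15.999 = 84.313 g/mol, of which 12.011 g is C.
So C makes up 12.011/84.313 = 0.1425 of the mass, i.e. 14.25%.

14.25 weight percent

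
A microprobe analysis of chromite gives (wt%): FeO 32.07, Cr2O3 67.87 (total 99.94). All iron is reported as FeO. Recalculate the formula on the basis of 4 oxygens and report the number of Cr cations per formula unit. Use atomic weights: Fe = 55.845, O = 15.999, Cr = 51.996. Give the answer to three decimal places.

2.000 Cr apfu

FeO (M=71.844): mol = 0.44638; Fe = 0.44638, O = 0.44638.
Cr2O3 (M=151.989): mol = 0.44655; Cr = 0.89310, O = 1.33965.
ΣO = 1.78603; factor = 4/ΣO = 2.23960.
Cr apfu = 0.89310 × 2.23960 = 2.000.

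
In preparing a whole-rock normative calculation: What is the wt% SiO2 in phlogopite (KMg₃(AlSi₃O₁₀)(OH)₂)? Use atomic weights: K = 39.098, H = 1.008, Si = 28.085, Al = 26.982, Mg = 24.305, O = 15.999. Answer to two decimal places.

Formula mass = 417.254 g/mol.
3 Si → 3.0000 mol SiO2 per formula unit; M(SiO2) = 60.083, so SiO2 mass = 180.249 g.
180.249/417.254 × 100 = 43.20 wt%.

43.20 wt%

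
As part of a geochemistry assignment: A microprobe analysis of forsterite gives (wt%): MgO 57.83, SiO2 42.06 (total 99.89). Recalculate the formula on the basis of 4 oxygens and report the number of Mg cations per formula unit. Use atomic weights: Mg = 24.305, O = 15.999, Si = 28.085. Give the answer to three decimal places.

2.025 Mg apfu

MgO (M=40.304): mol = 1.43485; Mg = 1.43485, O = 1.43485.
SiO2 (M=60.083): mol = 0.70003; Si = 0.70003, O = 1.40006.
ΣO = 2.83491; factor = 4/ΣO = 1.41098.
Mg apfu = 1.43485 × 1.41098 = 2.025.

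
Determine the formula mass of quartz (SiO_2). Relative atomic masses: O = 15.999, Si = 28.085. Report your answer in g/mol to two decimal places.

M = 1*28.085 + 2*15.999

60.08 g/mol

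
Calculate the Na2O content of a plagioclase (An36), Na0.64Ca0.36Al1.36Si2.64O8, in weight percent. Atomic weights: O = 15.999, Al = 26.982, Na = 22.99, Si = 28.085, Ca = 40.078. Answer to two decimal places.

Molar mass of Na0.64Ca0.36Al1.36Si2.64O8 = 0.64*22.99 + 0.36*40.078 + 1.36*26.982 + 2.64*28.085 + 8*15.999 = 267.974 g/mol.
Each formula unit contains 0.64 Na, equivalent to 0.64/2 = 0.3200 mol Na2O.
M(Na2O) = 2×22.99 + 1×15.999 = 61.979 g/mol.
Mass of Na2O per formula unit = 0.3200 × 61.979 = 19.833 g.
Na2O wt% = 19.833 / 267.974 × 100 = 7.40%.

7.40 wt%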